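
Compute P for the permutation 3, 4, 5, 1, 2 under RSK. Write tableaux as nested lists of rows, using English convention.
Insert 3: appended to row 1. P = [[3]].
Insert 4: appended to row 1. P = [[3, 4]].
Insert 5: appended to row 1. P = [[3, 4, 5]].
Insert 1: 1 bumps 3 from row 1; 3 starts row 2. P = [[1, 4, 5], [3]].
Insert 2: 2 bumps 4 from row 1; 4 appends to row 2. P = [[1, 2, 5], [3, 4]].

So P = [[1, 2, 5], [3, 4]].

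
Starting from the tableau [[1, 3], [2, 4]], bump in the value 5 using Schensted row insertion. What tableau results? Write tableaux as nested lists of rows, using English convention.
5 is larger than every entry of row 1, so it is appended to row 1. The new tableau is [[1, 3, 5], [2, 4]].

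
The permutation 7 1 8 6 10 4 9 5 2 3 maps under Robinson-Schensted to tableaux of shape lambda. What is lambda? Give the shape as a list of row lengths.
RSK row insertion gives P = [[1, 2, 3], [4, 5, 9], [6, 8], [7, 10]], which has shape [3, 3, 2, 2].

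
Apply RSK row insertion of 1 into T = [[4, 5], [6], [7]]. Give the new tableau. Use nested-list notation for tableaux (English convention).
In row 1, 1 replaces 4 (the leftmost entry greater than 1); 4 is bumped to row 2. In row 2, 4 replaces 6 (the leftmost entry greater than 4); 6 is bumped to row 3. In row 3, 6 replaces 7 (the leftmost entry greater than 6); 7 is bumped to row 4. 7 starts a new row 4. The new tableau is [[1, 5], [4], [6], [7]].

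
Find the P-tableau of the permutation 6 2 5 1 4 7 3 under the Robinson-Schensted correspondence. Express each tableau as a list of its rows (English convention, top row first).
Insert 6: appended to row 1. P = [[6]].
Insert 2: 2 bumps 6 from row 1; 6 starts row 2. P = [[2], [6]].
Insert 5: appended to row 1. P = [[2, 5], [6]].
Insert 1: 1 bumps 2 from row 1; 2 bumps 6 from row 2; 6 starts row 3. P = [[1, 5], [2], [6]].
Insert 4: 4 bumps 5 from row 1; 5 appends to row 2. P = [[1, 4], [2, 5], [6]].
Insert 7: appended to row 1. P = [[1, 4, 7], [2, 5], [6]].
Insert 3: 3 bumps 4 from row 1; 4 bumps 5 from row 2; 5 bumps 6 from row 3; 6 starts row 4. P = [[1, 3, 7], [2, 4], [5], [6]].

So P = [[1, 3, 7], [2, 4], [5], [6]].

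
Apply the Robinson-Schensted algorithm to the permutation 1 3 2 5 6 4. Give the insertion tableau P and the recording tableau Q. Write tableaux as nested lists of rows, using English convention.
Insert each entry of the permutation into P by Schensted row insertion, recording in Q the position of each new cell.

Insert 1: appended to row 1. P = [[1]], Q = [[1]].
Insert 3: appended to row 1. P = [[1, 3]], Q = [[1, 2]].
Insert 2: 2 bumps 3 from row 1; 3 starts row 2. P = [[1, 2], [3]], Q = [[1, 2], [3]].
Insert 5: appended to row 1. P = [[1, 2, 5], [3]], Q = [[1, 2, 4], [3]].
Insert 6: appended to row 1. P = [[1, 2, 5, 6], [3]], Q = [[1, 2, 4, 5], [3]].
Insert 4: 4 bumps 5 from row 1; 5 appends to row 2. P = [[1, 2, 4, 6], [3, 5]], Q = [[1, 2, 4, 5], [3, 6]].

So P = [[1, 2, 4, 6], [3, 5]], Q = [[1, 2, 4, 5], [3, 6]].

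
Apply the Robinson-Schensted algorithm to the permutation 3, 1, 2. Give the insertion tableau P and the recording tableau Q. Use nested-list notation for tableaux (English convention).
P = [[1, 2], [3]], Q = [[1, 3], [2]]

Insert each entry of the permutation into P by Schensted row insertion, recording in Q the position of each new cell.

Insert 3: appended to row 1. P = [[3]].
Insert 1: 1 bumps 3 from row 1; 3 starts row 2. P = [[1], [3]].
Insert 2: appended to row 1. P = [[1, 2], [3]].

So P = [[1, 2], [3]], Q = [[1, 3], [2]].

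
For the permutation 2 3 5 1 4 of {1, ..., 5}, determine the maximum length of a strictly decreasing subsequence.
2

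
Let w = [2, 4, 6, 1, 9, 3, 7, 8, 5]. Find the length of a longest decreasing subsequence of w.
3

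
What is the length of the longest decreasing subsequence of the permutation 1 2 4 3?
2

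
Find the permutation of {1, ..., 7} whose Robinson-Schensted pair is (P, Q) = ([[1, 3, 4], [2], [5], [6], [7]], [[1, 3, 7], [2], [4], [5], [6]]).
Reverse the RSK construction: for i from n down to 1, find the cell of Q containing i, remove the entry at that cell from P, and reverse-bump it up through P; the value ejected from row 1 is w(i).

Step i=7: Q has 7 at row 1, column 3; remove that cell from P, ejecting 4. So w(7) = 4. P is now [[1, 3], [2], [5], [6], [7]].
Step i=6: Q has 6 at row 5, column 1; remove 7 from row 5 of P and reverse-bump: 7 enters row 4 and ejects 6; 6 enters row 3 and ejects 5; 5 enters row 2 and ejects 2; 2 enters row 1 and ejects 1. So w(6) = 1. P is now [[2, 3], [5], [6], [7]].
Step i=5: Q has 5 at row 4, column 1; remove 7 from row 4 of P and reverse-bump: 7 enters row 3 and ejects 6; 6 enters row 2 and ejects 5; 5 enters row 1 and ejects 3. So w(5) = 3. P is now [[2, 5], [6], [7]].
Step i=4: Q has 4 at row 3, column 1; remove 7 from row 3 of P and reverse-bump: 7 enters row 2 and ejects 6; 6 enters row 1 and ejects 5. So w(4) = 5. P is now [[2, 6], [7]].
Step i=3: Q has 3 at row 1, column 2; remove that cell from P, ejecting 6. So w(3) = 6. P is now [[2], [7]].
Step i=2: Q has 2 at row 2, column 1; remove 7 from row 2 of P and reverse-bump: 7 enters row 1 and ejects 2. So w(2) = 2. P is now [[7]].
Step i=1: Q has 1 at row 1, column 1; remove that cell from P, ejecting 7. So w(1) = 7. P is now [].

So w = 7 2 6 5 3 1 4.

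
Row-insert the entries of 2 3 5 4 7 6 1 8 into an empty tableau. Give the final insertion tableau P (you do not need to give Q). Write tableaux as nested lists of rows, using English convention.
Insert 2: appended to row 1. P = [[2]].
Insert 3: appended to row 1. P = [[2, 3]].
Insert 5: appended to row 1. P = [[2, 3, 5]].
Insert 4: 4 bumps 5 from row 1; 5 starts row 2. P = [[2, 3, 4], [5]].
Insert 7: appended to row 1. P = [[2, 3, 4, 7], [5]].
Insert 6: 6 bumps 7 from row 1; 7 appends to row 2. P = [[2, 3, 4, 6], [5, 7]].
Insert 1: 1 bumps 2 from row 1; 2 bumps 5 from row 2; 5 starts row 3. P = [[1, 3, 4, 6], [2, 7], [5]].
Insert 8: appended to row 1. P = [[1, 3, 4, 6, 8], [2, 7], [5]].

So P = [[1, 3, 4, 6, 8], [2, 7], [5]].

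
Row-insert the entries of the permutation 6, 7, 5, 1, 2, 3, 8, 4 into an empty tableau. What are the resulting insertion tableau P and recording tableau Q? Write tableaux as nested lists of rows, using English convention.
P = [[1, 2, 3, 4], [5, 7, 8], [6]], Q = [[1, 2, 6, 7], [3, 5, 8], [4]]

Insert each entry of the permutation into P by Schensted row insertion, recording in Q the position of each new cell.

Insert 6: appended to row 1. P = [[6]].
Insert 7: appended to row 1. P = [[6, 7]].
Insert 5: 5 bumps 6 from row 1; 6 starts row 2. P = [[5, 7], [6]].
Insert 1: 1 bumps 5 from row 1; 5 bumps 6 from row 2; 6 starts row 3. P = [[1, 7], [5], [6]].
Insert 2: 2 bumps 7 from row 1; 7 appends to row 2. P = [[1, 2], [5, 7], [6]].
Insert 3: appended to row 1. P = [[1, 2, 3], [5, 7], [6]].
Insert 8: appended to row 1. P = [[1, 2, 3, 8], [5, 7], [6]].
Insert 4: 4 bumps 8 from row 1; 8 appends to row 2. P = [[1, 2, 3, 4], [5, 7, 8], [6]].

So P = [[1, 2, 3, 4], [5, 7, 8], [6]], Q = [[1, 2, 6, 7], [3, 5, 8], [4]].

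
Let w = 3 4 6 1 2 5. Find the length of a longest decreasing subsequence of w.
2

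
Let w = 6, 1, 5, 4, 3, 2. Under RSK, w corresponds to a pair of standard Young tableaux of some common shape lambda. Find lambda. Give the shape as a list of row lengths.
RSK row insertion gives P = [[1, 2], [3], [4], [5], [6]], which has shape [2, 1, 1, 1, 1].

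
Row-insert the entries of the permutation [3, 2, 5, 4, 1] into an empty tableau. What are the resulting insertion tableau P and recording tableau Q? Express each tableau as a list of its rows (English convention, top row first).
P = [[1, 4], [2, 5], [3]], Q = [[1, 3], [2, 4], [5]]

Insert each entry of the permutation into P by Schensted row insertion, recording in Q the position of each new cell.

Insert 3: appended to row 1. P = [[3]].
Insert 2: 2 bumps 3 from row 1; 3 starts row 2. P = [[2], [3]].
Insert 5: appended to row 1. P = [[2, 5], [3]].
Insert 4: 4 bumps 5 from row 1; 5 appends to row 2. P = [[2, 4], [3, 5]].
Insert 1: 1 bumps 2 from row 1; 2 bumps 3 from row 2; 3 starts row 3. P = [[1, 4], [2, 5], [3]].

So P = [[1, 4], [2, 5], [3]], Q = [[1, 3], [2, 4], [5]].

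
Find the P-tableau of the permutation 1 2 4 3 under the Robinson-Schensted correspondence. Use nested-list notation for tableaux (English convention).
P = [[1, 2, 3], [4]]

Insert 1: appended to row 1. P = [[1]].
Insert 2: appended to row 1. P = [[1, 2]].
Insert 4: appended to row 1. P = [[1, 2, 4]].
Insert 3: 3 bumps 4 from row 1; 4 starts row 2. P = [[1, 2, 3], [4]].

So P = [[1, 2, 3], [4]].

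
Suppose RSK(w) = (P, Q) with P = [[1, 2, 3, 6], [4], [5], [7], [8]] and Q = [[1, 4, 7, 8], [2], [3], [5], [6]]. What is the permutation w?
Reverse the RSK construction: for i from n down to 1, find the cell of Q containing i, remove the entry at that cell from P, and reverse-bump it up through P; the value ejected from row 1 is w(i).

Step i=8: Q has 8 at row 1, column 4; remove that cell from P, ejecting 6. So w(8) = 6. P is now [[1, 2, 3], [4], [5], [7], [8]].
Step i=7: Q has 7 at row 1, column 3; remove that cell from P, ejecting 3. So w(7) = 3. P is now [[1, 2], [4], [5], [7], [8]].
Step i=6: Q has 6 at row 5, column 1; remove 8 from row 5 of P and reverse-bump: 8 enters row 4 and ejects 7; 7 enters row 3 and ejects 5; 5 enters row 2 and ejects 4; 4 enters row 1 and ejects 2. So w(6) = 2. P is now [[1, 4], [5], [7], [8]].
Step i=5: Q has 5 at row 4, column 1; remove 8 from row 4 of P and reverse-bump: 8 enters row 3 and ejects 7; 7 enters row 2 and ejects 5; 5 enters row 1 and ejects 4. So w(5) = 4. P is now [[1, 5], [7], [8]].
Step i=4: Q has 4 at row 1, column 2; remove that cell from P, ejecting 5. So w(4) = 5. P is now [[1], [7], [8]].
Step i=3: Q has 3 at row 3, column 1; remove 8 from row 3 of P and reverse-bump: 8 enters row 2 and ejects 7; 7 enters row 1 and ejects 1. So w(3) = 1. P is now [[7], [8]].
Step i=2: Q has 2 at row 2, column 1; remove 8 from row 2 of P and reverse-bump: 8 enters row 1 and ejects 7. So w(2) = 7. P is now [[8]].
Step i=1: Q has 1 at row 1, column 1; remove that cell from P, ejecting 8. So w(1) = 8. P is now [].

So w = 8 7 1 5 4 2 3 6.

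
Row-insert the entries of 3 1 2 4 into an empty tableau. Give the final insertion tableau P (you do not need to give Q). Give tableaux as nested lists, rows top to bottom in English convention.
After inserting 3: P = [[3]].
After inserting 1: P = [[1], [3]].
After inserting 2: P = [[1, 2], [3]].
After inserting 4: P = [[1, 2, 4], [3]].

So P = [[1, 2, 4], [3]].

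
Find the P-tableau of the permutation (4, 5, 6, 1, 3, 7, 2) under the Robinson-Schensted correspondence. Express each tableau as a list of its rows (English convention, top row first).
P = [[1, 2, 6, 7], [3, 5], [4]]

Insert 4: appended to row 1. P = [[4]].
Insert 5: appended to row 1. P = [[4, 5]].
Insert 6: appended to row 1. P = [[4, 5, 6]].
Insert 1: 1 bumps 4 from row 1; 4 starts row 2. P = [[1, 5, 6], [4]].
Insert 3: 3 bumps 5 from row 1; 5 appends to row 2. P = [[1, 3, 6], [4, 5]].
Insert 7: appended to row 1. P = [[1, 3, 6, 7], [4, 5]].
Insert 2: 2 bumps 3 from row 1; 3 bumps 4 from row 2; 4 starts row 3. P = [[1, 2, 6, 7], [3, 5], [4]].

So P = [[1, 2, 6, 7], [3, 5], [4]].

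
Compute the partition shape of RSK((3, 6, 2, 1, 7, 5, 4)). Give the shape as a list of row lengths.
[3, 2, 2]

Row-insert each entry into an empty tableau.

After inserting 3: P = [[3]].
After inserting 6: P = [[3, 6]].
After inserting 2: P = [[2, 6], [3]].
After inserting 1: P = [[1, 6], [2], [3]].
After inserting 7: P = [[1, 6, 7], [2], [3]].
After inserting 5: P = [[1, 5, 7], [2, 6], [3]].
After inserting 4: P = [[1, 4, 7], [2, 5], [3, 6]].

The final insertion tableau P = [[1, 4, 7], [2, 5], [3, 6]] has shape [3, 2, 2].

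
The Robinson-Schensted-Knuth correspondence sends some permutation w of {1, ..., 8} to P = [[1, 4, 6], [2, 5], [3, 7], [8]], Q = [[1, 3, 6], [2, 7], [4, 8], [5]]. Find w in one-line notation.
8 3 5 2 1 7 6 4

Reverse the RSK construction: for i from n down to 1, find the cell of Q containing i, remove the entry at that cell from P, and reverse-bump it up through P; the value ejected from row 1 is w(i).

Step i=8: Q has 8 at row 3, column 2; remove 7 from row 3 of P and reverse-bump: 7 enters row 2 and ejects 5; 5 enters row 1 and ejects 4. So w(8) = 4. P is now [[1, 5, 6], [2, 7], [3], [8]].
Step i=7: Q has 7 at row 2, column 2; remove 7 from row 2 of P and reverse-bump: 7 enters row 1 and ejects 6. So w(7) = 6. P is now [[1, 5, 7], [2], [3], [8]].
Step i=6: Q has 6 at row 1, column 3; remove that cell from P, ejecting 7. So w(6) = 7. P is now [[1, 5], [2], [3], [8]].
Step i=5: Q has 5 at row 4, column 1; remove 8 from row 4 of P and reverse-bump: 8 enters row 3 and ejects 3; 3 enters row 2 and ejects 2; 2 enters row 1 and ejects 1. So w(5) = 1. P is now [[2, 5], [3], [8]].
Step i=4: Q has 4 at row 3, column 1; remove 8 from row 3 of P and reverse-bump: 8 enters row 2 and ejects 3; 3 enters row 1 and ejects 2. So w(4) = 2. P is now [[3, 5], [8]].
Step i=3: Q has 3 at row 1, column 2; remove that cell from P, ejecting 5. So w(3) = 5. P is now [[3], [8]].
Step i=2: Q has 2 at row 2, column 1; remove 8 from row 2 of P and reverse-bump: 8 enters row 1 and ejects 3. So w(2) = 3. P is now [[8]].
Step i=1: Q has 1 at row 1, column 1; remove that cell from P, ejecting 8. So w(1) = 8. P is now [].

So w = 8 3 5 2 1 7 6 4.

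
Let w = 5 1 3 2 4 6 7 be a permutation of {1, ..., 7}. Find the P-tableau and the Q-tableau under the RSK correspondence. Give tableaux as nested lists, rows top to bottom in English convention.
Insert each entry of the permutation into P by Schensted row insertion, recording in Q the position of each new cell.

Insert 5: appended to row 1. P = [[5]].
Insert 1: 1 bumps 5 from row 1; 5 starts row 2. P = [[1], [5]].
Insert 3: appended to row 1. P = [[1, 3], [5]].
Insert 2: 2 bumps 3 from row 1; 3 bumps 5 from row 2; 5 starts row 3. P = [[1, 2], [3], [5]].
Insert 4: appended to row 1. P = [[1, 2, 4], [3], [5]].
Insert 6: appended to row 1. P = [[1, 2, 4, 6], [3], [5]].
Insert 7: appended to row 1. P = [[1, 2, 4, 6, 7], [3], [5]].

So P = [[1, 2, 4, 6, 7], [3], [5]], Q = [[1, 3, 5, 6, 7], [2], [4]].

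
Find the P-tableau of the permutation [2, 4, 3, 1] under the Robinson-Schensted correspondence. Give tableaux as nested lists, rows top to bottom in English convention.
After inserting 2: P = [[2]].
After inserting 4: P = [[2, 4]].
After inserting 3: P = [[2, 3], [4]].
After inserting 1: P = [[1, 3], [2], [4]].

So P = [[1, 3], [2], [4]].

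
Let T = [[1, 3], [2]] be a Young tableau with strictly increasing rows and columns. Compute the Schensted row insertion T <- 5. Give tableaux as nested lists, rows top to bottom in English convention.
5 is larger than every entry of row 1, so it is appended to row 1. The new tableau is [[1, 3, 5], [2]].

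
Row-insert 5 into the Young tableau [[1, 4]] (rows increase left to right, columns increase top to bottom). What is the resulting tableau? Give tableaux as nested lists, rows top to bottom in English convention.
5 is larger than every entry of row 1, so it is appended to row 1. The new tableau is [[1, 4, 5]].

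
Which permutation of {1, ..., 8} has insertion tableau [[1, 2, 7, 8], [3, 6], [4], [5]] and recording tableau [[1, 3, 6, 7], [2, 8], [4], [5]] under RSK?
Reverse the RSK construction: for i from n down to 1, find the cell of Q containing i, remove the entry at that cell from P, and reverse-bump it up through P; the value ejected from row 1 is w(i).

Step i=8: Q has 8 at row 2, column 2; remove 6 from row 2 of P and reverse-bump: 6 enters row 1 and ejects 2. So w(8) = 2. P is now [[1, 6, 7, 8], [3], [4], [5]].
Step i=7: Q has 7 at row 1, column 4; remove that cell from P, ejecting 8. So w(7) = 8. P is now [[1, 6, 7], [3], [4], [5]].
Step i=6: Q has 6 at row 1, column 3; remove that cell from P, ejecting 7. So w(6) = 7. P is now [[1, 6], [3], [4], [5]].
Step i=5: Q has 5 at row 4, column 1; remove 5 from row 4 of P and reverse-bump: 5 enters row 3 and ejects 4; 4 enters row 2 and ejects 3; 3 enters row 1 and ejects 1. So w(5) = 1. P is now [[3, 6], [4], [5]].
Step i=4: Q has 4 at row 3, column 1; remove 5 from row 3 of P and reverse-bump: 5 enters row 2 and ejects 4; 4 enters row 1 and ejects 3. So w(4) = 3. P is now [[4, 6], [5]].
Step i=3: Q has 3 at row 1, column 2; remove that cell from P, ejecting 6. So w(3) = 6. P is now [[4], [5]].
Step i=2: Q has 2 at row 2, column 1; remove 5 from row 2 of P and reverse-bump: 5 enters row 1 and ejects 4. So w(2) = 4. P is now [[5]].
Step i=1: Q has 1 at row 1, column 1; remove that cell from P, ejecting 5. So w(1) = 5. P is now [].

So w = 5 4 6 3 1 7 8 2.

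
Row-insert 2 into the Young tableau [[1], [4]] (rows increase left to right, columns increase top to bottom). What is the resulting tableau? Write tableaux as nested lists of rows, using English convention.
2 is larger than every entry of row 1, so it is appended to row 1. The new tableau is [[1, 2], [4]].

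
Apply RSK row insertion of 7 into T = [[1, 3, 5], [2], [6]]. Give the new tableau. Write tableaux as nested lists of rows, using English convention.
7 is larger than every entry of row 1, so it is appended to row 1. The new tableau is [[1, 3, 5, 7], [2], [6]].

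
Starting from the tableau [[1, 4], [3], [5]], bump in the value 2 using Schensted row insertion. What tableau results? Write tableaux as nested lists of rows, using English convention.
[[1, 2], [3, 4], [5]]

In row 1, 2 replaces 4 (the leftmost entry greater than 2); 4 is bumped to row 2. 4 is appended to row 2. The new tableau is [[1, 2], [3, 4], [5]].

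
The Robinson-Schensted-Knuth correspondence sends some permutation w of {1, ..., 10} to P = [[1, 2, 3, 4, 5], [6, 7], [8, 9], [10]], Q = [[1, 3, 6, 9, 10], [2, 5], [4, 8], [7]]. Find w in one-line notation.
Reverse RSK: for i = n, n-1, ..., 1, locate i in Q, remove the corresponding corner cell from P, and reverse-bump its entry up through P; the value ejected from row 1 is w(i).

So w = 10 8 9 1 6 7 2 3 4 5.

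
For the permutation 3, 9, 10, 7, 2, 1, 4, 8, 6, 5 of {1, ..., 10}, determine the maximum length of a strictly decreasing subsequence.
4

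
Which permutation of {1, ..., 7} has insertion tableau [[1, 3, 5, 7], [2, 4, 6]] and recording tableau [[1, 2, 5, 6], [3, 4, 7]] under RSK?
Reverse the RSK construction: for i from n down to 1, find the cell of Q containing i, remove the entry at that cell from P, and reverse-bump it up through P; the value ejected from row 1 is w(i).

Step i=7: Q has 7 at row 2, column 3; remove 6 from row 2 of P and reverse-bump: 6 enters row 1 and ejects 5. So w(7) = 5. P is now [[1, 3, 6, 7], [2, 4]].
Step i=6: Q has 6 at row 1, column 4; remove that cell from P, ejecting 7. So w(6) = 7. P is now [[1, 3, 6], [2, 4]].
Step i=5: Q has 5 at row 1, column 3; remove that cell from P, ejecting 6. So w(5) = 6. P is now [[1, 3], [2, 4]].
Step i=4: Q has 4 at row 2, column 2; remove 4 from row 2 of P and reverse-bump: 4 enters row 1 and ejects 3. So w(4) = 3. P is now [[1, 4], [2]].
Step i=3: Q has 3 at row 2, column 1; remove 2 from row 2 of P and reverse-bump: 2 enters row 1 and ejects 1. So w(3) = 1. P is now [[2, 4]].
Step i=2: Q has 2 at row 1, column 2; remove that cell from P, ejecting 4. So w(2) = 4. P is now [[2]].
Step i=1: Q has 1 at row 1, column 1; remove that cell from P, ejecting 2. So w(1) = 2. P is now [].

So w = 2 4 1 3 6 7 5.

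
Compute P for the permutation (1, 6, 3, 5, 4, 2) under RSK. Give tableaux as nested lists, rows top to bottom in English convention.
P = [[1, 2, 4], [3], [5], [6]]

Insert 1: appended to row 1. P = [[1]].
Insert 6: appended to row 1. P = [[1, 6]].
Insert 3: 3 bumps 6 from row 1; 6 starts row 2. P = [[1, 3], [6]].
Insert 5: appended to row 1. P = [[1, 3, 5], [6]].
Insert 4: 4 bumps 5 from row 1; 5 bumps 6 from row 2; 6 starts row 3. P = [[1, 3, 4], [5], [6]].
Insert 2: 2 bumps 3 from row 1; 3 bumps 5 from row 2; 5 bumps 6 from row 3; 6 starts row 4. P = [[1, 2, 4], [3], [5], [6]].

So P = [[1, 2, 4], [3], [5], [6]].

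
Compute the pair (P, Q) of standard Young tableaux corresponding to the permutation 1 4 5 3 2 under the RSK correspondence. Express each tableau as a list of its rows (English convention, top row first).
Insert each entry of the permutation into P by Schensted row insertion, recording in Q the position of each new cell.

Insert 1: appended to row 1. P = [[1]].
Insert 4: appended to row 1. P = [[1, 4]].
Insert 5: appended to row 1. P = [[1, 4, 5]].
Insert 3: 3 bumps 4 from row 1; 4 starts row 2. P = [[1, 3, 5], [4]].
Insert 2: 2 bumps 3 from row 1; 3 bumps 4 from row 2; 4 starts row 3. P = [[1, 2, 5], [3], [4]].

So P = [[1, 2, 5], [3], [4]], Q = [[1, 2, 3], [4], [5]].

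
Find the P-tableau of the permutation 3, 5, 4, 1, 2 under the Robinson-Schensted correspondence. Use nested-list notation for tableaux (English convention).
P = [[1, 2], [3, 4], [5]]

Insert 3: appended to row 1. P = [[3]].
Insert 5: appended to row 1. P = [[3, 5]].
Insert 4: 4 bumps 5 from row 1; 5 starts row 2. P = [[3, 4], [5]].
Insert 1: 1 bumps 3 from row 1; 3 bumps 5 from row 2; 5 starts row 3. P = [[1, 4], [3], [5]].
Insert 2: 2 bumps 4 from row 1; 4 appends to row 2. P = [[1, 2], [3, 4], [5]].

So P = [[1, 2], [3, 4], [5]].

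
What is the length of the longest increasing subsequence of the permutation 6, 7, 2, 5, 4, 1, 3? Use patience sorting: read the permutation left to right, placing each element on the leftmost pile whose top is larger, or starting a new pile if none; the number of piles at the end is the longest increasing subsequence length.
6: new pile. tops = [6]
7: new pile. tops = [6, 7]
2: onto pile 1 (replacing 6). tops = [2, 7]
5: onto pile 2 (replacing 7). tops = [2, 5]
4: onto pile 2 (replacing 5). tops = [2, 4]
1: onto pile 1 (replacing 2). tops = [1, 4]
3: onto pile 2 (replacing 4). tops = [1, 3]

2 piles, so the longest increasing subsequence has length 2.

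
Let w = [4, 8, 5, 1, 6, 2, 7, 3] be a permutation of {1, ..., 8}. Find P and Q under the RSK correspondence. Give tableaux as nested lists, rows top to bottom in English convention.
Insert each entry of the permutation into P by Schensted row insertion, recording in Q the position of each new cell.

Insert 4: appended to row 1. P = [[4]].
Insert 8: appended to row 1. P = [[4, 8]].
Insert 5: 5 bumps 8 from row 1; 8 starts row 2. P = [[4, 5], [8]].
Insert 1: 1 bumps 4 from row 1; 4 bumps 8 from row 2; 8 starts row 3. P = [[1, 5], [4], [8]].
Insert 6: appended to row 1. P = [[1, 5, 6], [4], [8]].
Insert 2: 2 bumps 5 from row 1; 5 appends to row 2. P = [[1, 2, 6], [4, 5], [8]].
Insert 7: appended to row 1. P = [[1, 2, 6, 7], [4, 5], [8]].
Insert 3: 3 bumps 6 from row 1; 6 appends to row 2. P = [[1, 2, 3, 7], [4, 5, 6], [8]].

So P = [[1, 2, 3, 7], [4, 5, 6], [8]], Q = [[1, 2, 5, 7], [3, 6, 8], [4]].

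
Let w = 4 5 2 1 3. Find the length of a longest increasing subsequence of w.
2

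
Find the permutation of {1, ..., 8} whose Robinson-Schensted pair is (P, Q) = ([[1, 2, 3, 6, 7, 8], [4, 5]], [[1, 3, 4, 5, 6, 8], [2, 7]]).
4 1 2 5 6 7 3 8

Reverse RSK: for i = n, n-1, ..., 1, locate i in Q, remove the corresponding corner cell from P, and reverse-bump its entry up through P; the value ejected from row 1 is w(i).

So w = 4 1 2 5 6 7 3 8.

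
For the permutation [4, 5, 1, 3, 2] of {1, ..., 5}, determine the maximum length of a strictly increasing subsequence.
2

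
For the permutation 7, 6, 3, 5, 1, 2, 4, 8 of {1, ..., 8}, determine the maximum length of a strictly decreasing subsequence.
4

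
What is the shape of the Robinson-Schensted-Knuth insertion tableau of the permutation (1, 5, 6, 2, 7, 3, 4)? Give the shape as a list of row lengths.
Row-insert each entry into an empty tableau.

After inserting 1: P = [[1]].
After inserting 5: P = [[1, 5]].
After inserting 6: P = [[1, 5, 6]].
After inserting 2: P = [[1, 2, 6], [5]].
After inserting 7: P = [[1, 2, 6, 7], [5]].
After inserting 3: P = [[1, 2, 3, 7], [5, 6]].
After inserting 4: P = [[1, 2, 3, 4], [5, 6, 7]].

The final insertion tableau P = [[1, 2, 3, 4], [5, 6, 7]] has shape [4, 3].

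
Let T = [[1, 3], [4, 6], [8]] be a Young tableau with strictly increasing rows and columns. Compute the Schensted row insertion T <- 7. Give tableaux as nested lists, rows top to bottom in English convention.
7 is larger than every entry of row 1, so it is appended to row 1. The new tableau is [[1, 3, 7], [4, 6], [8]].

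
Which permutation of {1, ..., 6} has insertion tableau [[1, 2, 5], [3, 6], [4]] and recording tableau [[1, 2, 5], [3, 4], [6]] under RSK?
4 6 1 3 5 2

Reverse the RSK construction: for i from n down to 1, find the cell of Q containing i, remove the entry at that cell from P, and reverse-bump it up through P; the value ejected from row 1 is w(i).

Step i=6: Q has 6 at row 3, column 1; remove 4 from row 3 of P and reverse-bump: 4 enters row 2 and ejects 3; 3 enters row 1 and ejects 2. So w(6) = 2. P is now [[1, 3, 5], [4, 6]].
Step i=5: Q has 5 at row 1, column 3; remove that cell from P, ejecting 5. So w(5) = 5. P is now [[1, 3], [4, 6]].
Step i=4: Q has 4 at row 2, column 2; remove 6 from row 2 of P and reverse-bump: 6 enters row 1 and ejects 3. So w(4) = 3. P is now [[1, 6], [4]].
Step i=3: Q has 3 at row 2, column 1; remove 4 from row 2 of P and reverse-bump: 4 enters row 1 and ejects 1. So w(3) = 1. P is now [[4, 6]].
Step i=2: Q has 2 at row 1, column 2; remove that cell from P, ejecting 6. So w(2) = 6. P is now [[4]].
Step i=1: Q has 1 at row 1, column 1; remove that cell from P, ejecting 4. So w(1) = 4. P is now [].

So w = 4 6 1 3 5 2.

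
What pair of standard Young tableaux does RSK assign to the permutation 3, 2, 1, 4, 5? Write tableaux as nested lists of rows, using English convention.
P = [[1, 4, 5], [2], [3]], Q = [[1, 4, 5], [2], [3]]

Insert each entry of the permutation into P by Schensted row insertion, recording in Q the position of each new cell.

After inserting 3: P = [[3]].
After inserting 2: P = [[2], [3]].
After inserting 1: P = [[1], [2], [3]].
After inserting 4: P = [[1, 4], [2], [3]].
After inserting 5: P = [[1, 4, 5], [2], [3]].

So P = [[1, 4, 5], [2], [3]], Q = [[1, 4, 5], [2], [3]].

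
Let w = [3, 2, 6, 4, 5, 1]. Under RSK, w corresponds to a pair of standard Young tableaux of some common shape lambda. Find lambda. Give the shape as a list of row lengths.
[3, 2, 1]

Row-insert each entry into an empty tableau.

After inserting 3: P = [[3]].
After inserting 2: P = [[2], [3]].
After inserting 6: P = [[2, 6], [3]].
After inserting 4: P = [[2, 4], [3, 6]].
After inserting 5: P = [[2, 4, 5], [3, 6]].
After inserting 1: P = [[1, 4, 5], [2, 6], [3]].

The final insertion tableau P = [[1, 4, 5], [2, 6], [3]] has shape [3, 2, 1].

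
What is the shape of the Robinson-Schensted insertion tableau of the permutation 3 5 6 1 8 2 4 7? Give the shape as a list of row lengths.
[4, 4]

Row-insert each entry into an empty tableau.

After inserting 3: P = [[3]].
After inserting 5: P = [[3, 5]].
After inserting 6: P = [[3, 5, 6]].
After inserting 1: P = [[1, 5, 6], [3]].
After inserting 8: P = [[1, 5, 6, 8], [3]].
After inserting 2: P = [[1, 2, 6, 8], [3, 5]].
After inserting 4: P = [[1, 2, 4, 8], [3, 5, 6]].
After inserting 7: P = [[1, 2, 4, 7], [3, 5, 6, 8]].

The final insertion tableau P = [[1, 2, 4, 7], [3, 5, 6, 8]] has shape [4, 4].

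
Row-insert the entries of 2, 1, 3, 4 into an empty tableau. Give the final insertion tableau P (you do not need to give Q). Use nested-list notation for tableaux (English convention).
P = [[1, 3, 4], [2]]

Insert 2: appended to row 1. P = [[2]].
Insert 1: 1 bumps 2 from row 1; 2 starts row 2. P = [[1], [2]].
Insert 3: appended to row 1. P = [[1, 3], [2]].
Insert 4: appended to row 1. P = [[1, 3, 4], [2]].

So P = [[1, 3, 4], [2]].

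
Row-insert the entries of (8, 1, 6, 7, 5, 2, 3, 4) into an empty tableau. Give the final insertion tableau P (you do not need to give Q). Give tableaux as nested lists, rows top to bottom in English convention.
Insert 8: appended to row 1. P = [[8]].
Insert 1: 1 bumps 8 from row 1; 8 starts row 2. P = [[1], [8]].
Insert 6: appended to row 1. P = [[1, 6], [8]].
Insert 7: appended to row 1. P = [[1, 6, 7], [8]].
Insert 5: 5 bumps 6 from row 1; 6 bumps 8 from row 2; 8 starts row 3. P = [[1, 5, 7], [6], [8]].
Insert 2: 2 bumps 5 from row 1; 5 bumps 6 from row 2; 6 bumps 8 from row 3; 8 starts row 4. P = [[1, 2, 7], [5], [6], [8]].
Insert 3: 3 bumps 7 from row 1; 7 appends to row 2. P = [[1, 2, 3], [5, 7], [6], [8]].
Insert 4: appended to row 1. P = [[1, 2, 3, 4], [5, 7], [6], [8]].

So P = [[1, 2, 3, 4], [5, 7], [6], [8]].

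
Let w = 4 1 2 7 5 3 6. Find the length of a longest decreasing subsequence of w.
3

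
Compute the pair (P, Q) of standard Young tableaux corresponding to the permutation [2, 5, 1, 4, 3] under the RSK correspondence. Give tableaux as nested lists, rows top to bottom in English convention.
Insert each entry of the permutation into P by Schensted row insertion, recording in Q the position of each new cell.

Insert 2: appended to row 1. P = [[2]].
Insert 5: appended to row 1. P = [[2, 5]].
Insert 1: 1 bumps 2 from row 1; 2 starts row 2. P = [[1, 5], [2]].
Insert 4: 4 bumps 5 from row 1; 5 appends to row 2. P = [[1, 4], [2, 5]].
Insert 3: 3 bumps 4 from row 1; 4 bumps 5 from row 2; 5 starts row 3. P = [[1, 3], [2, 4], [5]].

So P = [[1, 3], [2, 4], [5]], Q = [[1, 2], [3, 4], [5]].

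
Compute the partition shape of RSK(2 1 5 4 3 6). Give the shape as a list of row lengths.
[3, 2, 1]

RSK row insertion gives P = [[1, 3, 6], [2, 4], [5]], which has shape [3, 2, 1].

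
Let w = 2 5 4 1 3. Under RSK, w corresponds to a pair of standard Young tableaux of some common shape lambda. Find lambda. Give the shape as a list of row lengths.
[2, 2, 1]

Row-insert each entry into an empty tableau.

After inserting 2: P = [[2]].
After inserting 5: P = [[2, 5]].
After inserting 4: P = [[2, 4], [5]].
After inserting 1: P = [[1, 4], [2], [5]].
After inserting 3: P = [[1, 3], [2, 4], [5]].

The final insertion tableau P = [[1, 3], [2, 4], [5]] has shape [2, 2, 1].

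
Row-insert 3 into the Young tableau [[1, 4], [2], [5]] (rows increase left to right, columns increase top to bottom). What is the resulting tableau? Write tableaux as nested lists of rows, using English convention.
In row 1, 3 replaces 4 (the leftmost entry greater than 3); 4 is bumped to row 2. 4 is appended to row 2. The new tableau is [[1, 3], [2, 4], [5]].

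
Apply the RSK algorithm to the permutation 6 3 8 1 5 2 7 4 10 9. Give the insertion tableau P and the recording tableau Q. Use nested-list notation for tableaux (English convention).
Insert each entry of the permutation into P by Schensted row insertion, recording in Q the position of each new cell.

Insert 6: appended to row 1. P = [[6]].
Insert 3: 3 bumps 6 from row 1; 6 starts row 2. P = [[3], [6]].
Insert 8: appended to row 1. P = [[3, 8], [6]].
Insert 1: 1 bumps 3 from row 1; 3 bumps 6 from row 2; 6 starts row 3. P = [[1, 8], [3], [6]].
Insert 5: 5 bumps 8 from row 1; 8 appends to row 2. P = [[1, 5], [3, 8], [6]].
Insert 2: 2 bumps 5 from row 1; 5 bumps 8 from row 2; 8 appends to row 3. P = [[1, 2], [3, 5], [6, 8]].
Insert 7: appended to row 1. P = [[1, 2, 7], [3, 5], [6, 8]].
Insert 4: 4 bumps 7 from row 1; 7 appends to row 2. P = [[1, 2, 4], [3, 5, 7], [6, 8]].
Insert 10: appended to row 1. P = [[1, 2, 4, 10], [3, 5, 7], [6, 8]].
Insert 9: 9 bumps 10 from row 1; 10 appends to row 2. P = [[1, 2, 4, 9], [3, 5, 7, 10], [6, 8]].

So P = [[1, 2, 4, 9], [3, 5, 7, 10], [6, 8]], Q = [[1, 3, 7, 9], [2, 5, 8, 10], [4, 6]].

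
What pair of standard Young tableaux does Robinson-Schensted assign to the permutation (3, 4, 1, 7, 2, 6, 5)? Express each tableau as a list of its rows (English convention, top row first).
Insert each entry of the permutation into P by Schensted row insertion, recording in Q the position of each new cell.

Insert 3: appended to row 1. P = [[3]], Q = [[1]].
Insert 4: appended to row 1. P = [[3, 4]], Q = [[1, 2]].
Insert 1: 1 bumps 3 from row 1; 3 starts row 2. P = [[1, 4], [3]], Q = [[1, 2], [3]].
Insert 7: appended to row 1. P = [[1, 4, 7], [3]], Q = [[1, 2, 4], [3]].
Insert 2: 2 bumps 4 from row 1; 4 appends to row 2. P = [[1, 2, 7], [3, 4]], Q = [[1, 2, 4], [3, 5]].
Insert 6: 6 bumps 7 from row 1; 7 appends to row 2. P = [[1, 2, 6], [3, 4, 7]], Q = [[1, 2, 4], [3, 5, 6]].
Insert 5: 5 bumps 6 from row 1; 6 bumps 7 from row 2; 7 starts row 3. P = [[1, 2, 5], [3, 4, 6], [7]], Q = [[1, 2, 4], [3, 5, 6], [7]].

So P = [[1, 2, 5], [3, 4, 6], [7]], Q = [[1, 2, 4], [3, 5, 6], [7]].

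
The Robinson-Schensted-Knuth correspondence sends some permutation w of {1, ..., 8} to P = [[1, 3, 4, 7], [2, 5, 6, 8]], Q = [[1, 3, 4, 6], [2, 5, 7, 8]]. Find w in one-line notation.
2 1 5 6 3 8 4 7

Reverse the RSK construction: for i from n down to 1, find the cell of Q containing i, remove the entry at that cell from P, and reverse-bump it up through P; the value ejected from row 1 is w(i).

Step i=8: Q has 8 at row 2, column 4; remove 8 from row 2 of P and reverse-bump: 8 enters row 1 and ejects 7. So w(8) = 7. P is now [[1, 3, 4, 8], [2, 5, 6]].
Step i=7: Q has 7 at row 2, column 3; remove 6 from row 2 of P and reverse-bump: 6 enters row 1 and ejects 4. So w(7) = 4. P is now [[1, 3, 6, 8], [2, 5]].
Step i=6: Q has 6 at row 1, column 4; remove that cell from P, ejecting 8. So w(6) = 8. P is now [[1, 3, 6], [2, 5]].
Step i=5: Q has 5 at row 2, column 2; remove 5 from row 2 of P and reverse-bump: 5 enters row 1 and ejects 3. So w(5) = 3. P is now [[1, 5, 6], [2]].
Step i=4: Q has 4 at row 1, column 3; remove that cell from P, ejecting 6. So w(4) = 6. P is now [[1, 5], [2]].
Step i=3: Q has 3 at row 1, column 2; remove that cell from P, ejecting 5. So w(3) = 5. P is now [[1], [2]].
Step i=2: Q has 2 at row 2, column 1; remove 2 from row 2 of P and reverse-bump: 2 enters row 1 and ejects 1. So w(2) = 1. P is now [[2]].
Step i=1: Q has 1 at row 1, column 1; remove that cell from P, ejecting 2. So w(1) = 2. P is now [].

So w = 2 1 5 6 3 8 4 7.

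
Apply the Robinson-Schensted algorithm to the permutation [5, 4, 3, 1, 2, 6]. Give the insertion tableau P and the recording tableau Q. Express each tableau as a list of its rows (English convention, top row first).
P = [[1, 2, 6], [3], [4], [5]], Q = [[1, 5, 6], [2], [3], [4]]

Insert each entry of the permutation into P by Schensted row insertion, recording in Q the position of each new cell.

Insert 5: appended to row 1. P = [[5]].
Insert 4: 4 bumps 5 from row 1; 5 starts row 2. P = [[4], [5]].
Insert 3: 3 bumps 4 from row 1; 4 bumps 5 from row 2; 5 starts row 3. P = [[3], [4], [5]].
Insert 1: 1 bumps 3 from row 1; 3 bumps 4 from row 2; 4 bumps 5 from row 3; 5 starts row 4. P = [[1], [3], [4], [5]].
Insert 2: appended to row 1. P = [[1, 2], [3], [4], [5]].
Insert 6: appended to row 1. P = [[1, 2, 6], [3], [4], [5]].

So P = [[1, 2, 6], [3], [4], [5]], Q = [[1, 5, 6], [2], [3], [4]].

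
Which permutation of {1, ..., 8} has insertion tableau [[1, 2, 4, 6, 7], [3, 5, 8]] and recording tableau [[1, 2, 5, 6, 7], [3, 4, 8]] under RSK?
3 5 1 2 4 6 8 7

Reverse the RSK construction: for i from n down to 1, find the cell of Q containing i, remove the entry at that cell from P, and reverse-bump it up through P; the value ejected from row 1 is w(i).

Step i=8: Q has 8 at row 2, column 3; remove 8 from row 2 of P and reverse-bump: 8 enters row 1 and ejects 7. So w(8) = 7. P is now [[1, 2, 4, 6, 8], [3, 5]].
Step i=7: Q has 7 at row 1, column 5; remove that cell from P, ejecting 8. So w(7) = 8. P is now [[1, 2, 4, 6], [3, 5]].
Step i=6: Q has 6 at row 1, column 4; remove that cell from P, ejecting 6. So w(6) = 6. P is now [[1, 2, 4], [3, 5]].
Step i=5: Q has 5 at row 1, column 3; remove that cell from P, ejecting 4. So w(5) = 4. P is now [[1, 2], [3, 5]].
Step i=4: Q has 4 at row 2, column 2; remove 5 from row 2 of P and reverse-bump: 5 enters row 1 and ejects 2. So w(4) = 2. P is now [[1, 5], [3]].
Step i=3: Q has 3 at row 2, column 1; remove 3 from row 2 of P and reverse-bump: 3 enters row 1 and ejects 1. So w(3) = 1. P is now [[3, 5]].
Step i=2: Q has 2 at row 1, column 2; remove that cell from P, ejecting 5. So w(2) = 5. P is now [[3]].
Step i=1: Q has 1 at row 1, column 1; remove that cell from P, ejecting 3. So w(1) = 3. P is now [].

So w = 3 5 1 2 4 6 8 7.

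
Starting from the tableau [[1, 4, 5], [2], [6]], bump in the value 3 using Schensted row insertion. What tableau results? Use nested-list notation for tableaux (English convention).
[[1, 3, 5], [2, 4], [6]]

In row 1, 3 replaces 4 (the leftmost entry greater than 3); 4 is bumped to row 2. 4 is appended to row 2. The new tableau is [[1, 3, 5], [2, 4], [6]].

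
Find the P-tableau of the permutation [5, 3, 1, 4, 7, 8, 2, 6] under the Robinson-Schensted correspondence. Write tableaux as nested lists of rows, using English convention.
Insert 5: appended to row 1. P = [[5]].
Insert 3: 3 bumps 5 from row 1; 5 starts row 2. P = [[3], [5]].
Insert 1: 1 bumps 3 from row 1; 3 bumps 5 from row 2; 5 starts row 3. P = [[1], [3], [5]].
Insert 4: appended to row 1. P = [[1, 4], [3], [5]].
Insert 7: appended to row 1. P = [[1, 4, 7], [3], [5]].
Insert 8: appended to row 1. P = [[1, 4, 7, 8], [3], [5]].
Insert 2: 2 bumps 4 from row 1; 4 appends to row 2. P = [[1, 2, 7, 8], [3, 4], [5]].
Insert 6: 6 bumps 7 from row 1; 7 appends to row 2. P = [[1, 2, 6, 8], [3, 4, 7], [5]].

So P = [[1, 2, 6, 8], [3, 4, 7], [5]].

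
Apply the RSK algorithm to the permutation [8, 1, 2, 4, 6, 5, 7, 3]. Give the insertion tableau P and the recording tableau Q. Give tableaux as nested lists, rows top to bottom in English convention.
P = [[1, 2, 3, 5, 7], [4], [6], [8]], Q = [[1, 3, 4, 5, 7], [2], [6], [8]]

Insert each entry of the permutation into P by Schensted row insertion, recording in Q the position of each new cell.

Insert 8: appended to row 1. P = [[8]], Q = [[1]].
Insert 1: 1 bumps 8 from row 1; 8 starts row 2. P = [[1], [8]], Q = [[1], [2]].
Insert 2: appended to row 1. P = [[1, 2], [8]], Q = [[1, 3], [2]].
Insert 4: appended to row 1. P = [[1, 2, 4], [8]], Q = [[1, 3, 4], [2]].
Insert 6: appended to row 1. P = [[1, 2, 4, 6], [8]], Q = [[1, 3, 4, 5], [2]].
Insert 5: 5 bumps 6 from row 1; 6 bumps 8 from row 2; 8 starts row 3. P = [[1, 2, 4, 5], [6], [8]], Q = [[1, 3, 4, 5], [2], [6]].
Insert 7: appended to row 1. P = [[1, 2, 4, 5, 7], [6], [8]], Q = [[1, 3, 4, 5, 7], [2], [6]].
Insert 3: 3 bumps 4 from row 1; 4 bumps 6 from row 2; 6 bumps 8 from row 3; 8 starts row 4. P = [[1, 2, 3, 5, 7], [4], [6], [8]], Q = [[1, 3, 4, 5, 7], [2], [6], [8]].

So P = [[1, 2, 3, 5, 7], [4], [6], [8]], Q = [[1, 3, 4, 5, 7], [2], [6], [8]].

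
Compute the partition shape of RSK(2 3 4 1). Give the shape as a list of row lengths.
[3, 1]

Row-insert each entry into an empty tableau.

After inserting 2: P = [[2]].
After inserting 3: P = [[2, 3]].
After inserting 4: P = [[2, 3, 4]].
After inserting 1: P = [[1, 3, 4], [2]].

The final insertion tableau P = [[1, 3, 4], [2]] has shape [3, 1].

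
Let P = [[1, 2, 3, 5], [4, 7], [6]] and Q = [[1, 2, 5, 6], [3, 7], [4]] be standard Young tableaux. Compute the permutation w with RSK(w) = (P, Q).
1 6 4 2 3 7 5

Reverse the RSK construction: for i from n down to 1, find the cell of Q containing i, remove the entry at that cell from P, and reverse-bump it up through P; the value ejected from row 1 is w(i).

Step i=7: Q has 7 at row 2, column 2; remove 7 from row 2 of P and reverse-bump: 7 enters row 1 and ejects 5. So w(7) = 5. P is now [[1, 2, 3, 7], [4], [6]].
Step i=6: Q has 6 at row 1, column 4; remove that cell from P, ejecting 7. So w(6) = 7. P is now [[1, 2, 3], [4], [6]].
Step i=5: Q has 5 at row 1, column 3; remove that cell from P, ejecting 3. So w(5) = 3. P is now [[1, 2], [4], [6]].
Step i=4: Q has 4 at row 3, column 1; remove 6 from row 3 of P and reverse-bump: 6 enters row 2 and ejects 4; 4 enters row 1 and ejects 2. So w(4) = 2. P is now [[1, 4], [6]].
Step i=3: Q has 3 at row 2, column 1; remove 6 from row 2 of P and reverse-bump: 6 enters row 1 and ejects 4. So w(3) = 4. P is now [[1, 6]].
Step i=2: Q has 2 at row 1, column 2; remove that cell from P, ejecting 6. So w(2) = 6. P is now [[1]].
Step i=1: Q has 1 at row 1, column 1; remove that cell from P, ejecting 1. So w(1) = 1. P is now [].

So w = 1 6 4 2 3 7 5.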